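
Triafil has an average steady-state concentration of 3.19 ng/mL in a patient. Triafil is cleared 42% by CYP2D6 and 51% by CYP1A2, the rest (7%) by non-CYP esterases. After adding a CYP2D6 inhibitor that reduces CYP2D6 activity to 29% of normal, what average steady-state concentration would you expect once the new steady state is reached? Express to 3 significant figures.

4.55 ng/mL

The CYP2D6 pathway (42% of clearance) drops to 0.29× activity: 0.42 × 0.29 = 0.1218.
CYP1A2 (51%) and the residual 7% are unaffected.
Relative clearance = 0.1218 + 0.51 + 0.07 = 0.7018.
New average steady-state concentration = baseline ÷ relative clearance = 3.19 / 0.7018 = 4.55 ng/mL.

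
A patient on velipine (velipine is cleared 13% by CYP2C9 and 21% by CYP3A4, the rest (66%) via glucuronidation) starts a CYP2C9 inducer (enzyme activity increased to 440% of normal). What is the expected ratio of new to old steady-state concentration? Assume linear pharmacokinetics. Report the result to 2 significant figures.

0.69

The CYP2C9 pathway (13% of clearance) rises to 4.4× activity: 0.13 × 4.4 = 0.572.
CYP3A4 (21%) and the residual 66% are unaffected.
Relative clearance = 0.572 + 0.21 + 0.66 = 1.442.
Steady-state concentration is inversely proportional to clearance, so the fold-change is 1 / 1.442 = 0.69.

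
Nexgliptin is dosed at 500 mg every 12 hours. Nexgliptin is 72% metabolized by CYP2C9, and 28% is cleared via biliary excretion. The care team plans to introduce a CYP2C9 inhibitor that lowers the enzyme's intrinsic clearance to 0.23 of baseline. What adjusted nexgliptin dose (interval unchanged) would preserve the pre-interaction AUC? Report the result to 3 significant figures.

The CYP2C9 pathway (72% of clearance) falls to 0.23× activity: 0.72 × 0.23 = 0.1656.
The remaining 28% of clearance is unaffected.
CL_new/CL_old = 0.1656 + 0.28 = 0.4456.
To maintain the same steady-state level, dose must scale with clearance: new dose = 500 × 0.4456 = 223 mg.

223 mg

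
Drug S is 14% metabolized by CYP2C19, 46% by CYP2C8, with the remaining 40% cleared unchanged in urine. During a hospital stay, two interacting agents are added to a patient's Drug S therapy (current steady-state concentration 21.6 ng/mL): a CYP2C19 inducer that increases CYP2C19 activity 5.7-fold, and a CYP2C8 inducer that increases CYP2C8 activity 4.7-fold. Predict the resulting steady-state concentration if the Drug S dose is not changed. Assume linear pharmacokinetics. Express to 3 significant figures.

6.43 ng/mL

The CYP2C19 pathway (14% of clearance) is boosted to 5.7× activity: 0.14 × 5.7 = 0.798.
The CYP2C8 pathway (46% of clearance) is boosted to 4.7× activity: 0.46 × 4.7 = 2.162.
The remaining 40% of clearance is unaffected.
CL_new/CL_old = 0.798 + 2.162 + 0.4 = 3.36.
Dividing the baseline by the relative clearance: 21.6 / 3.36 = 6.43 ng/mL.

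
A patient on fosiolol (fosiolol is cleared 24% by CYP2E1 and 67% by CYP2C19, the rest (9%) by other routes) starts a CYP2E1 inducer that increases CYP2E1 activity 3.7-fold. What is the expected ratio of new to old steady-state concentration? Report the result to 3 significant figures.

0.607

The CYP2E1 pathway (24% of clearance) increases to 3.7× activity: 0.24 × 3.7 = 0.888.
CYP2C19 (67%) and the residual 9% are unaffected.
Relative clearance = 0.888 + 0.67 + 0.09 = 1.648.
Since steady-state concentration ∝ 1/CL, the ratio is 1 / 1.648 = 0.607.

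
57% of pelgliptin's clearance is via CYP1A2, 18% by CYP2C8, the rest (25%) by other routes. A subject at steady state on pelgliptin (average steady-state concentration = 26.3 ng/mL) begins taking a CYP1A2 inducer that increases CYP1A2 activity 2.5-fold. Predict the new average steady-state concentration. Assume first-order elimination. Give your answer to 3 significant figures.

The CYP1A2 pathway (57% of clearance) is boosted to 2.5× activity: 0.57 × 2.5 = 1.425.
CYP2C8 (18%) and the residual 25% are unaffected.
New clearance relative to baseline: 1.425 + 0.18 + 0.25 = 1.855.
With dosing unchanged, average steady-state concentration scales as 1/CL: 26.3 / 1.855 = 14.2 ng/mL.

14.2 ng/mL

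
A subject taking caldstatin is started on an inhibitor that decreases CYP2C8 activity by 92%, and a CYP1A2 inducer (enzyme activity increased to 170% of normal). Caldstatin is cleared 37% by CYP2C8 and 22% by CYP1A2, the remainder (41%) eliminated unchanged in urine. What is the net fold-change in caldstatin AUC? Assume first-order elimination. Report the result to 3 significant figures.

1.23

The CYP2C8 pathway (37% of clearance) is reduced to 0.08× activity: 0.37 × 0.08 = 0.0296.
The CYP1A2 pathway (22% of clearance) increases to 1.7× activity: 0.22 × 1.7 = 0.374.
The remaining 41% of clearance is unaffected.
Relative clearance = 0.0296 + 0.374 + 0.41 = 0.8136.
Net AUC ratio = 1 / 0.8136 = 1.23.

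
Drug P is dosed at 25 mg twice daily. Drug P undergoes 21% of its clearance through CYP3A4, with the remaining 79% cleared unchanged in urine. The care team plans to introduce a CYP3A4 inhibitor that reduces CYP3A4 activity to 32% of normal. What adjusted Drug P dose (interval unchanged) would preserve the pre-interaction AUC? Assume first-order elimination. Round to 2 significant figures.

21 mg

The CYP3A4 pathway (21% of clearance) falls to 0.32× activity: 0.21 × 0.32 = 0.0672.
The remaining 79% of clearance is unaffected.
Relative clearance = 0.0672 + 0.79 = 0.8572.
Css,avg = (dose rate)/CL, so holding Css fixed requires dose ∝ CL: 25 × 0.8572 = 21 mg.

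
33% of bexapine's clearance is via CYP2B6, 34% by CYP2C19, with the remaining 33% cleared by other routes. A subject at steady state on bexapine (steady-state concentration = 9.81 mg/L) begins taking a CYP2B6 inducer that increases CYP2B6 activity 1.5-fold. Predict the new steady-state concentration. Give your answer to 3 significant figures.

8.42 mg/L

CYP2B6: 0.33 × 1.5 = 0.495
CYP2C19: 0.34 (unchanged)
Other: 0.33 (unchanged)
Relative clearance = 0.495 + 0.34 + 0.33 = 1.165.
With dosing unchanged, steady-state concentration scales as 1/CL: 9.81 / 1.165 = 8.42 mg/L.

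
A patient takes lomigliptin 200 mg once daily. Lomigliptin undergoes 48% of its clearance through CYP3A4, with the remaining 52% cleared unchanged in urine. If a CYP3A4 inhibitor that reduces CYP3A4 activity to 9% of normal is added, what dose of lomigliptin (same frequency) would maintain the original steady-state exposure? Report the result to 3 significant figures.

113 mg

The CYP3A4 pathway (48% of clearance) drops to 0.09× activity: 0.48 × 0.09 = 0.0432.
The remaining 52% of clearance is unaffected.
CL_new/CL_old = 0.0432 + 0.52 = 0.5632.
To maintain the same steady-state level, dose must scale with clearance: new dose = 200 × 0.5632 = 113 mg.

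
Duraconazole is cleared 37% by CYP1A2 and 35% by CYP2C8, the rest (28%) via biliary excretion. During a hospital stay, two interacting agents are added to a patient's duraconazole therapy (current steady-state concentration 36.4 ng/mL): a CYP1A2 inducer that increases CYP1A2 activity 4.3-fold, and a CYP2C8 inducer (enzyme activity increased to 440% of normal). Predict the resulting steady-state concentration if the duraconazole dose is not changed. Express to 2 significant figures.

11 ng/mL

The CYP1A2 pathway (37% of clearance) rises to 4.3× activity: 0.37 × 4.3 = 1.591.
The CYP2C8 pathway (35% of clearance) rises to 4.4× activity: 0.35 × 4.4 = 1.54.
Non-CYP routes (28%) are unchanged.
CL_new/CL_old = 1.591 + 1.54 + 0.28 = 3.411.
Steady-state concentration ∝ 1/CL: new value = 36.4 / 3.411 = 11 ng/mL.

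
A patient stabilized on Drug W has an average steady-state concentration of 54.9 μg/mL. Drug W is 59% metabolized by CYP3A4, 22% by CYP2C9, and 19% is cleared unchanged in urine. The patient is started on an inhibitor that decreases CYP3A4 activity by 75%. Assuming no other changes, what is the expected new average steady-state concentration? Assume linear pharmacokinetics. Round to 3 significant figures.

98.5 μg/mL

CYP3A4: 0.59 × 0.25 = 0.1475
CYP2C9: 0.22 (unchanged)
Other: 0.19 (unchanged)
Relative clearance = 0.1475 + 0.22 + 0.19 = 0.5575.
Average steady-state concentration ∝ 1/CL, so new value = 54.9 / 0.5575 = 98.5 μg/mL.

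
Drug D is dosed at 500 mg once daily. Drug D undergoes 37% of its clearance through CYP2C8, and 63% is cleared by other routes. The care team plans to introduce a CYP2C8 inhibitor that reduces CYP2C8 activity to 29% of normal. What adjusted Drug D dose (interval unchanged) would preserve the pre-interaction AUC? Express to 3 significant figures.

369 mg

The CYP2C8 pathway (37% of clearance) drops to 0.29× activity: 0.37 × 0.29 = 0.1073.
Non-CYP routes (63%) are unchanged.
CL_new/CL_old = 0.1073 + 0.63 = 0.7373.
Css,avg = (dose rate)/CL, so holding Css fixed requires dose ∝ CL: 500 × 0.7373 = 369 mg.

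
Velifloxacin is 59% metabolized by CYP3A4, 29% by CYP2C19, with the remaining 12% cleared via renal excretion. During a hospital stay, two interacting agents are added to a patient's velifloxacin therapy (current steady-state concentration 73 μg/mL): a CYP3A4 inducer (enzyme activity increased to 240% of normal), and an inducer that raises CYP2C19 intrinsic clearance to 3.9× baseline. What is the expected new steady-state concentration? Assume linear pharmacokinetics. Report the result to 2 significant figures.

27 μg/mL

The CYP3A4 pathway (59% of clearance) increases to 2.4× activity: 0.59 × 2.4 = 1.416.
The CYP2C19 pathway (29% of clearance) is boosted to 3.9× activity: 0.29 × 3.9 = 1.131.
Non-CYP routes (12%) are unchanged.
CL_new/CL_old = 1.416 + 1.131 + 0.12 = 2.667.
New steady-state concentration = 73 / 2.667 = 27 μg/mL (concentration scales inversely with clearance).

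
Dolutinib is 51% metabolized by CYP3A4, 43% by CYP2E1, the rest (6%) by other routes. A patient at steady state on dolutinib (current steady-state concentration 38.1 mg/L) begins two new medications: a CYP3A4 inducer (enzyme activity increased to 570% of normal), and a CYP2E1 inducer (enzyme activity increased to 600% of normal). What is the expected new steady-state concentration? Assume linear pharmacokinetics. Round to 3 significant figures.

CYP3A4: 0.51 × 5.7 = 2.907
CYP2E1: 0.43 × 6 = 2.58
Other: 0.06 (unchanged)
Relative clearance = 2.907 + 2.58 + 0.06 = 5.547.
Dividing the baseline by the relative clearance: 38.1 / 5.547 = 6.87 mg/L.

6.87 mg/L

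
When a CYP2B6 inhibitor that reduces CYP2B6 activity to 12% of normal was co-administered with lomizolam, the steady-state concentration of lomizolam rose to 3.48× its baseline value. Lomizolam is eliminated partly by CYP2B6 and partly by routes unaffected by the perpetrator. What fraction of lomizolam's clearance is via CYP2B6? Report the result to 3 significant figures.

0.810

Let x = fm,CYP2B6. Because steady-state concentration ∝ 1/CL, relative clearance fell to 1/3.48 = 0.2874.
Setting x·0.12 + (1 − x) = 0.2874 and solving: x = (0.2874 − 1)/(0.12 − 1) = 0.810.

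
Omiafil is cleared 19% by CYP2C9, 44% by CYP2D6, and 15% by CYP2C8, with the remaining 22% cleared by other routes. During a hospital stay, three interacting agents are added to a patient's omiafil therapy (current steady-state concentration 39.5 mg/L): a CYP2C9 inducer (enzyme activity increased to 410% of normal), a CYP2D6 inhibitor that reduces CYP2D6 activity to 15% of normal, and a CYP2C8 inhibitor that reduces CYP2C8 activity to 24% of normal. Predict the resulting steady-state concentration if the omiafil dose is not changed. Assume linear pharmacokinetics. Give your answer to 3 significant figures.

35.9 mg/L

The CYP2C9 pathway (19% of clearance) rises to 4.1× activity: 0.19 × 4.1 = 0.779.
The CYP2D6 pathway (44% of clearance) falls to 0.15× activity: 0.44 × 0.15 = 0.066.
The CYP2C8 pathway (15% of clearance) is reduced to 0.24× activity: 0.15 × 0.24 = 0.036.
Non-CYP routes (22%) are unchanged.
Relative clearance = 0.779 + 0.066 + 0.036 + 0.22 = 1.101.
Steady-state concentration ∝ 1/CL: new value = 39.5 / 1.101 = 35.9 mg/L.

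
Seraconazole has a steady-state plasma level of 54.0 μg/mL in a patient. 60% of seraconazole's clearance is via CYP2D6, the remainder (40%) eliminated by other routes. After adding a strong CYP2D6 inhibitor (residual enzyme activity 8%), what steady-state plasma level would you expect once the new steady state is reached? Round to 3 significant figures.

121 μg/mL

CYP2D6: 0.6 × 0.08 = 0.048
Other: 0.4 (unchanged)
CL_new/CL_old = 0.048 + 0.4 = 0.448.
Steady-state plasma level ∝ 1/CL, so new value = 54.0 / 0.448 = 121 μg/mL.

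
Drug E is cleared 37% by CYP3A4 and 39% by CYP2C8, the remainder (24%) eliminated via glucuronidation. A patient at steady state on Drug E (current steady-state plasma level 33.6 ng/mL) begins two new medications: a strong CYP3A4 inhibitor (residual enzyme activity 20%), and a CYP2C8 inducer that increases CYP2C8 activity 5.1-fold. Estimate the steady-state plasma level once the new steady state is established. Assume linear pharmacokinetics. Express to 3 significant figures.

14.6 ng/mL

The CYP3A4 pathway (37% of clearance) is reduced to 0.2× activity: 0.37 × 0.2 = 0.074.
The CYP2C8 pathway (39% of clearance) increases to 5.1× activity: 0.39 × 5.1 = 1.989.
The remaining 24% of clearance is unaffected.
New clearance relative to baseline: 0.074 + 1.989 + 0.24 = 2.303.
Dividing the baseline by the relative clearance: 33.6 / 2.303 = 14.6 ng/mL.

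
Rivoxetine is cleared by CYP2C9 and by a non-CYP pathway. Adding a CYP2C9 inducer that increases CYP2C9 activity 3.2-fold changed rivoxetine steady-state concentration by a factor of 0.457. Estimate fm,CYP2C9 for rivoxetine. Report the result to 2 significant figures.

Call the CYP2C9 fraction fm. After the interaction, CL_new/CL_old = fm × 3.2 + (1 − fm).
Steady-state concentration ratio = 1 / (new CL fraction), so new CL fraction = 1 / 0.457 = 2.188.
fm × 3.2 + 1 − fm = 2.188  ⇒  fm × (3.2 − 1) = 1.188  ⇒  fm = 0.54.

0.54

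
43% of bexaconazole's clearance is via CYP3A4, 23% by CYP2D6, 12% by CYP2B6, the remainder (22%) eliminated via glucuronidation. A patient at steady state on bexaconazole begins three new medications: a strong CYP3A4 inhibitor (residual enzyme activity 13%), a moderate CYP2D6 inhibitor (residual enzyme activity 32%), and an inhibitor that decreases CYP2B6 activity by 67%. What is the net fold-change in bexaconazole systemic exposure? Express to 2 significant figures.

2.6

CYP3A4: 0.43 × 0.13 = 0.0559
CYP2D6: 0.23 × 0.32 = 0.0736
CYP2B6: 0.12 × 0.33 = 0.0396
Other: 0.22 (unchanged)
Relative clearance = 0.0559 + 0.0736 + 0.0396 + 0.22 = 0.3891.
Because systemic exposure varies inversely with clearance, the combined effect is 1 / 0.3891 = 2.6.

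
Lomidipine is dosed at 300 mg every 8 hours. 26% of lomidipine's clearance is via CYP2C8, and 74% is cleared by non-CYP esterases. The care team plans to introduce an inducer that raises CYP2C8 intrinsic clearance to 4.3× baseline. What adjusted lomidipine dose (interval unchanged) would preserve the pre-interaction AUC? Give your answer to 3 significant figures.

557 mg

The CYP2C8 pathway (26% of clearance) is boosted to 4.3× activity: 0.26 × 4.3 = 1.118.
The remaining 74% of clearance is unaffected.
Relative clearance = 1.118 + 0.74 = 1.858.
Css,avg = (dose rate)/CL, so holding Css fixed requires dose ∝ CL: 300 × 1.858 = 557 mg.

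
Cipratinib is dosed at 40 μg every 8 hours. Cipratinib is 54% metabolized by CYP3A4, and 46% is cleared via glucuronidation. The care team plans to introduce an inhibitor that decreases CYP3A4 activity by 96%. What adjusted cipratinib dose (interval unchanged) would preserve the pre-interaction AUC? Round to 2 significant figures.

The CYP3A4 pathway (54% of clearance) falls to 0.04× activity: 0.54 × 0.04 = 0.0216.
Non-CYP routes (46%) are unchanged.
New clearance relative to baseline: 0.0216 + 0.46 = 0.4816.
Exposure is unchanged when dose changes in proportion to clearance. New dose = 40 μg × 0.4816 = 19 μg.

19 μg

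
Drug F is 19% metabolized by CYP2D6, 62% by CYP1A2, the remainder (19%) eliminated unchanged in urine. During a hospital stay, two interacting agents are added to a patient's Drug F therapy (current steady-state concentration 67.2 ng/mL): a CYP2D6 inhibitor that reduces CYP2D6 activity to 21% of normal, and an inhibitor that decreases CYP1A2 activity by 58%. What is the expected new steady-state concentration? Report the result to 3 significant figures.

The CYP2D6 pathway (19% of clearance) falls to 0.21× activity: 0.19 × 0.21 = 0.0399.
The CYP1A2 pathway (62% of clearance) falls to 0.42× activity: 0.62 × 0.42 = 0.2604.
Non-CYP routes (19%) are unchanged.
New clearance relative to baseline: 0.0399 + 0.2604 + 0.19 = 0.4903.
Dividing the baseline by the relative clearance: 67.2 / 0.4903 = 137 ng/mL.

137 ng/mL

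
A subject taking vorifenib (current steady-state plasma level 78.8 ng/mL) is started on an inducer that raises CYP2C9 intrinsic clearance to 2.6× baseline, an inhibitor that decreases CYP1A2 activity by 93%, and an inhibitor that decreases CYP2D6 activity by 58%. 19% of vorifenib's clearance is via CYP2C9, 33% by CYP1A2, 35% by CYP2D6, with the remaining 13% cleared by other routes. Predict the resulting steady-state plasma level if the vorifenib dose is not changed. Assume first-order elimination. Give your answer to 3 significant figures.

The CYP2C9 pathway (19% of clearance) is boosted to 2.6× activity: 0.19 × 2.6 = 0.494.
The CYP1A2 pathway (33% of clearance) falls to 0.07× activity: 0.33 × 0.07 = 0.0231.
The CYP2D6 pathway (35% of clearance) falls to 0.42× activity: 0.35 × 0.42 = 0.147.
Non-CYP routes (13%) are unchanged.
New clearance relative to baseline: 0.494 + 0.0231 + 0.147 + 0.13 = 0.7941.
Dividing the baseline by the relative clearance: 78.8 / 0.7941 = 99.2 ng/mL.

99.2 ng/mL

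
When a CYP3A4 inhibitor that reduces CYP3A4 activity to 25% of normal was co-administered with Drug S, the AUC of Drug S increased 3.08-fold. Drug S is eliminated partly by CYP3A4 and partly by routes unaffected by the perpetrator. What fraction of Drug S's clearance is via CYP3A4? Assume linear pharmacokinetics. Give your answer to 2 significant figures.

Call the CYP3A4 fraction fm. After the interaction, CL_new/CL_old = fm × 0.25 + (1 − fm).
AUC ratio = 1 / (new CL fraction), so new CL fraction = 1 / 3.08 = 0.3247.
fm × 0.25 + 1 − fm = 0.3247  ⇒  fm × (0.25 − 1) = −0.6753  ⇒  fm = 0.90.

0.90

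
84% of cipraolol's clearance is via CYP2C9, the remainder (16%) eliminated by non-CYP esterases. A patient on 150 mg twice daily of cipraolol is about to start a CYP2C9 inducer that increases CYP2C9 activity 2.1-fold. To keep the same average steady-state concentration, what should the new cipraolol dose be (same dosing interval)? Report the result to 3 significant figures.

289 mg

The CYP2C9 pathway (84% of clearance) rises to 2.1× activity: 0.84 × 2.1 = 1.764.
The remaining 16% of clearance is unaffected.
Relative clearance = 1.764 + 0.16 = 1.924.
To maintain the same steady-state level, dose must scale with clearance: new dose = 150 × 1.924 = 289 mg.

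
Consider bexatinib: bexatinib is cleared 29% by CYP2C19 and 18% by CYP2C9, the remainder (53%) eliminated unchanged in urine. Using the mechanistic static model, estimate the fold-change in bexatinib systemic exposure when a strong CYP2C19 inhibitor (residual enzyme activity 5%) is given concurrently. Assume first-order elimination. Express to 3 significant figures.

1.38

The CYP2C19 pathway (29% of clearance) drops to 0.05× activity: 0.29 × 0.05 = 0.0145.
CYP2C9 (18%) and the residual 53% are unaffected.
CL_new/CL_old = 0.0145 + 0.18 + 0.53 = 0.7245.
Since systemic exposure ∝ 1/CL, the ratio is 1 / 0.7245 = 1.38.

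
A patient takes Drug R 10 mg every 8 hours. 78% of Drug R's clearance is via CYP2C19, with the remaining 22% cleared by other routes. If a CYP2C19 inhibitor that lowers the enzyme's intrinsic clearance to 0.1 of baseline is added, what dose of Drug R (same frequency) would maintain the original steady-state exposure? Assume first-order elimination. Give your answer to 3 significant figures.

2.98 mg

The CYP2C19 pathway (78% of clearance) drops to 0.1× activity: 0.78 × 0.1 = 0.078.
The remaining 22% of clearance is unaffected.
New clearance relative to baseline: 0.078 + 0.22 = 0.298.
Exposure is unchanged when dose changes in proportion to clearance. New dose = 10 mg × 0.298 = 2.98 mg.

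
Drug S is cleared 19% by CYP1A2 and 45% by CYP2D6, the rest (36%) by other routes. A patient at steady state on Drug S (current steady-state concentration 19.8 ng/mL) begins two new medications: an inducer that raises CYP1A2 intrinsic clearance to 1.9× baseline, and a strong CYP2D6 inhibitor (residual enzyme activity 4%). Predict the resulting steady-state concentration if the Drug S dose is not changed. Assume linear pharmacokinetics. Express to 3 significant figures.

26.8 ng/mL

CYP1A2: 0.19 × 1.9 = 0.361
CYP2D6: 0.45 × 0.04 = 0.018
Other: 0.36 (unchanged)
CL_new/CL_old = 0.361 + 0.018 + 0.36 = 0.739.
Steady-state concentration ∝ 1/CL: new value = 19.8 / 0.739 = 26.8 ng/mL.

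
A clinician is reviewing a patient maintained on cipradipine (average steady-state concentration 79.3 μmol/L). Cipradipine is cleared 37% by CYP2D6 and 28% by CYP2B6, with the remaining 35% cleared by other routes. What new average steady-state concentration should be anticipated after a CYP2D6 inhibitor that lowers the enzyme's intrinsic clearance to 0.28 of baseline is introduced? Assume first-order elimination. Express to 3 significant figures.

108 μmol/L

The CYP2D6 pathway (37% of clearance) falls to 0.28× activity: 0.37 × 0.28 = 0.1036.
CYP2B6 (28%) and the residual 35% are unaffected.
CL_new/CL_old = 0.1036 + 0.28 + 0.35 = 0.7336.
With dosing unchanged, average steady-state concentration scales as 1/CL: 79.3 / 0.7336 = 108 μmol/L.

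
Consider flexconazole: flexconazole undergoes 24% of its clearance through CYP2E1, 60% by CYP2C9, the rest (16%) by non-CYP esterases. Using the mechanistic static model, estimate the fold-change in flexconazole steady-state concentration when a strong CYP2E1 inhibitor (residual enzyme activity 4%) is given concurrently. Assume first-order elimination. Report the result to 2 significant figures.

1.3

The CYP2E1 pathway (24% of clearance) is reduced to 0.04× activity: 0.24 × 0.04 = 0.0096.
CYP2C9 (60%) and the residual 16% are unaffected.
New clearance relative to baseline: 0.0096 + 0.6 + 0.16 = 0.7696.
Steady-state concentration ratio = CL_old/CL_new = 1 / 0.7696 = 1.3.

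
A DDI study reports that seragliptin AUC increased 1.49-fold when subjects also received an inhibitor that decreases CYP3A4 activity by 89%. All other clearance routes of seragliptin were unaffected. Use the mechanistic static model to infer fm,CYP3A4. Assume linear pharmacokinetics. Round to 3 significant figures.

Let fm be the CYP3A4 fraction. New clearance relative to baseline = fm × 0.11 + (1 − fm).
AUC ratio = 1 / (new CL fraction), so new CL fraction = 1 / 1.49 = 0.6711.
fm × 0.11 + 1 − fm = 0.6711  ⇒  fm × (0.11 − 1) = −0.3289  ⇒  fm = 0.370.

0.370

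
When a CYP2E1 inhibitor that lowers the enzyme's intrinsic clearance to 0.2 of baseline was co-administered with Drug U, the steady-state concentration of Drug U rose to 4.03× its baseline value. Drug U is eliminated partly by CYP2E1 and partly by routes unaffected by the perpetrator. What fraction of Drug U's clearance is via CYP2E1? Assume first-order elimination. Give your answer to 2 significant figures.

0.94

CL'/CL = 1 / 4.03 = 0.2481
0.2·fm + (1 − fm) = 0.2481
fm = (0.2481 − 1) / (0.2 − 1) = 0.94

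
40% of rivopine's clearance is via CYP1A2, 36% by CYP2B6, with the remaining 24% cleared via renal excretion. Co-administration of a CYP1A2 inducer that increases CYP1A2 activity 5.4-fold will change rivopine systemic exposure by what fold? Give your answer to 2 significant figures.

CYP1A2: 0.4 × 5.4 = 2.16
CYP2B6: 0.36 (unchanged)
Other: 0.24 (unchanged)
New clearance relative to baseline: 2.16 + 0.36 + 0.24 = 2.76.
Systemic exposure ratio = CL_old/CL_new = 1 / 2.76 = 0.36.

0.36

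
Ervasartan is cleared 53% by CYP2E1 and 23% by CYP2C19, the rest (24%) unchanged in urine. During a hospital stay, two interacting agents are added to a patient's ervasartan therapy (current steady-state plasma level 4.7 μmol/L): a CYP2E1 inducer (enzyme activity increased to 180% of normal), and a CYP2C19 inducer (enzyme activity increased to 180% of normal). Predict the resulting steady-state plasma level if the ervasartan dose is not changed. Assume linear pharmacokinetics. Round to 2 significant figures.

2.9 μmol/L

The CYP2E1 pathway (53% of clearance) rises to 1.8× activity: 0.53 × 1.8 = 0.954.
The CYP2C19 pathway (23% of clearance) rises to 1.8× activity: 0.23 × 1.8 = 0.414.
Non-CYP routes (24%) are unchanged.
CL_new/CL_old = 0.954 + 0.414 + 0.24 = 1.608.
New steady-state plasma level = 4.7 / 1.608 = 2.9 μmol/L (concentration scales inversely with clearance).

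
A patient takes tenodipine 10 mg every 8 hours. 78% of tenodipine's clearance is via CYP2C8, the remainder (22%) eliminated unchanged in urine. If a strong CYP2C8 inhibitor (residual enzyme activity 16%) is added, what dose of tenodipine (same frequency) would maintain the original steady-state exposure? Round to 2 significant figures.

CYP2C8: 0.78 × 0.16 = 0.1248
Other: 0.22 (unchanged)
CL_new/CL_old = 0.1248 + 0.22 = 0.3448.
Css,avg = (dose rate)/CL, so holding Css fixed requires dose ∝ CL: 10 × 0.3448 = 3.4 mg.

3.4 mg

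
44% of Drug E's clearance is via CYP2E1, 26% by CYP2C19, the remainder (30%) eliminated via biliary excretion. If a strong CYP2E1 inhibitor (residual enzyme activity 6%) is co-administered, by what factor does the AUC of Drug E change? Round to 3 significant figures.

1.71

The CYP2E1 pathway (44% of clearance) is reduced to 0.06× activity: 0.44 × 0.06 = 0.0264.
CYP2C19 (26%) and the residual 30% are unaffected.
CL_new/CL_old = 0.0264 + 0.26 + 0.3 = 0.5864.
AUC ratio = CL_old/CL_new = 1 / 0.5864 = 1.71.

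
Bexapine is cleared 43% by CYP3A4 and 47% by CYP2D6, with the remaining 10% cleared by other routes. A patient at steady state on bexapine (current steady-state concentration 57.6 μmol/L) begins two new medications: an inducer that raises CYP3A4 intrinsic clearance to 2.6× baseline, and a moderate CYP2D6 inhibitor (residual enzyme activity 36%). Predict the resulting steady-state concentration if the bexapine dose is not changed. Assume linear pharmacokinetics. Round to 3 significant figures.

41.5 μmol/L

The CYP3A4 pathway (43% of clearance) increases to 2.6× activity: 0.43 × 2.6 = 1.118.
The CYP2D6 pathway (47% of clearance) drops to 0.36× activity: 0.47 × 0.36 = 0.1692.
Non-CYP routes (10%) are unchanged.
Relative clearance = 1.118 + 0.1692 + 0.1 = 1.3872.
New steady-state concentration = 57.6 / 1.3872 = 41.5 μmol/L (concentration scales inversely with clearance).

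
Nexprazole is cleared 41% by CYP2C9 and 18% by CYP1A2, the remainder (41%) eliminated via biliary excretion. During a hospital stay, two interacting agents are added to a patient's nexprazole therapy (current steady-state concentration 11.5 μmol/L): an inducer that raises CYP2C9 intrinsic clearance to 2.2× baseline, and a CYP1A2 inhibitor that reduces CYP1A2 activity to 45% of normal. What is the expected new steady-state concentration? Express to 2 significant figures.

8.3 μmol/L

The CYP2C9 pathway (41% of clearance) increases to 2.2× activity: 0.41 × 2.2 = 0.902.
The CYP1A2 pathway (18% of clearance) drops to 0.45× activity: 0.18 × 0.45 = 0.081.
The remaining 41% of clearance is unaffected.
New clearance relative to baseline: 0.902 + 0.081 + 0.41 = 1.393.
Dividing the baseline by the relative clearance: 11.5 / 1.393 = 8.3 μmol/L.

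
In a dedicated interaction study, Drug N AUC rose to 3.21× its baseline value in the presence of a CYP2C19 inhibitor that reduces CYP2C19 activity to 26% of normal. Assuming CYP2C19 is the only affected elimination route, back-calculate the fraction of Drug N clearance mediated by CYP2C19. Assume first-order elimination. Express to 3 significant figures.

0.930

CL'/CL = 1 / 3.21 = 0.3115
0.26·fm + (1 − fm) = 0.3115
fm = (0.3115 − 1) / (0.26 − 1) = 0.930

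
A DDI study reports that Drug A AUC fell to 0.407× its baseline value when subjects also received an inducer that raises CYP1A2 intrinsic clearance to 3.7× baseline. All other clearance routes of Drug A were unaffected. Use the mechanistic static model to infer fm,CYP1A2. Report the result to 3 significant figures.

0.540

Call the CYP1A2 fraction fm. After the interaction, CL_new/CL_old = fm × 3.7 + (1 − fm).
AUC ratio = 1 / (new CL fraction), so new CL fraction = 1 / 0.407 = 2.457.
fm × 3.7 + 1 − fm = 2.457  ⇒  fm × (3.7 − 1) = 1.457  ⇒  fm = 0.540.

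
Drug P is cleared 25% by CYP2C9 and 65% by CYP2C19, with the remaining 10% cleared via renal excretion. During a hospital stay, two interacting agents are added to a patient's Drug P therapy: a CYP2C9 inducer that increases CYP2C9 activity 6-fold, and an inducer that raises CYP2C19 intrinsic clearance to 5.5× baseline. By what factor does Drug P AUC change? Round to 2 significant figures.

0.19

The CYP2C9 pathway (25% of clearance) increases to 6× activity: 0.25 × 6 = 1.5.
The CYP2C19 pathway (65% of clearance) is boosted to 5.5× activity: 0.65 × 5.5 = 3.575.
The remaining 10% of clearance is unaffected.
CL_new/CL_old = 1.5 + 3.575 + 0.1 = 5.175.
Because AUC varies inversely with clearance, the combined effect is 1 / 5.175 = 0.19.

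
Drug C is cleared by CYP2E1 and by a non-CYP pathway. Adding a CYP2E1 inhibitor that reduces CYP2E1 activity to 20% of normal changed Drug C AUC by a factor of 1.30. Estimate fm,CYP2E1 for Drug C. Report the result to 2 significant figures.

CL'/CL = 1 / 1.30 = 0.7692
0.2·fm + (1 − fm) = 0.7692
fm = (0.7692 − 1) / (0.2 − 1) = 0.29

0.29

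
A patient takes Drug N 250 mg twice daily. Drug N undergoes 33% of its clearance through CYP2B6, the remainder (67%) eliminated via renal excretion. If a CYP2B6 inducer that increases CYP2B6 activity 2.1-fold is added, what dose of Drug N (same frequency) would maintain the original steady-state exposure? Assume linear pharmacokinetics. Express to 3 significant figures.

341 mg

CYP2B6: 0.33 × 2.1 = 0.693
Other: 0.67 (unchanged)
New clearance relative to baseline: 0.693 + 0.67 = 1.363.
To maintain the same steady-state level, dose must scale with clearance: new dose = 250 × 1.363 = 341 mg.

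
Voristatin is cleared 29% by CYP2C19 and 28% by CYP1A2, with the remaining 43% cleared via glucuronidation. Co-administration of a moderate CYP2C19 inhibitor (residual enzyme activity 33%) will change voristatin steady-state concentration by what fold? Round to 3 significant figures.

The CYP2C19 pathway (29% of clearance) falls to 0.33× activity: 0.29 × 0.33 = 0.0957.
CYP1A2 (28%) and the residual 43% are unaffected.
Relative clearance = 0.0957 + 0.28 + 0.43 = 0.8057.
Steady-state concentration is inversely proportional to clearance, so the fold-change is 1 / 0.8057 = 1.24.

1.24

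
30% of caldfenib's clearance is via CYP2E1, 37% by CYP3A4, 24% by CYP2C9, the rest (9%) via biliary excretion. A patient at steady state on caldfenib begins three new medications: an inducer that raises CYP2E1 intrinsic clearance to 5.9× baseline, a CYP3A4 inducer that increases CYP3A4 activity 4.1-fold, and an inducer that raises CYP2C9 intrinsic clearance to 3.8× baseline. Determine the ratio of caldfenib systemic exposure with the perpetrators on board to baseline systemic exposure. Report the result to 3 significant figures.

The CYP2E1 pathway (30% of clearance) is boosted to 5.9× activity: 0.3 × 5.9 = 1.77.
The CYP3A4 pathway (37% of clearance) increases to 4.1× activity: 0.37 × 4.1 = 1.517.
The CYP2C9 pathway (24% of clearance) increases to 3.8× activity: 0.24 × 3.8 = 0.912.
The remaining 9% of clearance is unaffected.
New clearance relative to baseline: 1.77 + 1.517 + 0.912 + 0.09 = 4.289.
Because systemic exposure varies inversely with clearance, the combined effect is 1 / 4.289 = 0.233.

0.233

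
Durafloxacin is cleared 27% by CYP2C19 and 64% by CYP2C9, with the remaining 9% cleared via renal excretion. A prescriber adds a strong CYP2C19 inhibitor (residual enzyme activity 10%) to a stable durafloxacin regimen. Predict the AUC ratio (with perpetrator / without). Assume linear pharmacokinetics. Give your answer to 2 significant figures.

1.3

The CYP2C19 pathway (27% of clearance) is reduced to 0.1× activity: 0.27 × 0.1 = 0.027.
CYP2C9 (64%) and the residual 9% are unaffected.
New clearance relative to baseline: 0.027 + 0.64 + 0.09 = 0.757.
AUC ratio = CL_old/CL_new = 1 / 0.757 = 1.3.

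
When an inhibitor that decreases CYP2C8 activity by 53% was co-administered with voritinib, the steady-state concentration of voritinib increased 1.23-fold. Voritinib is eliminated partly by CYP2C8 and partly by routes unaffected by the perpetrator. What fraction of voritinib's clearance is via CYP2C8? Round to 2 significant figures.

Call the CYP2C8 fraction fm. After the interaction, CL_new/CL_old = fm × 0.47 + (1 − fm).
Steady-state concentration ratio = 1 / (new CL fraction), so new CL fraction = 1 / 1.23 = 0.813.
fm × 0.47 + 1 − fm = 0.813  ⇒  fm × (0.47 − 1) = −0.187  ⇒  fm = 0.35.

0.35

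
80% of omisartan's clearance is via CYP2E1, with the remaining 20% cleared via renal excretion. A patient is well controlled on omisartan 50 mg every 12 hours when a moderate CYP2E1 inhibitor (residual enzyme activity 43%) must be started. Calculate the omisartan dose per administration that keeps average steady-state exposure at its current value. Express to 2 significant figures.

The CYP2E1 pathway (80% of clearance) is reduced to 0.43× activity: 0.8 × 0.43 = 0.344.
The remaining 20% of clearance is unaffected.
New clearance relative to baseline: 0.344 + 0.2 = 0.544.
Css,avg = (dose rate)/CL, so holding Css fixed requires dose ∝ CL: 50 × 0.544 = 27 mg.

27 mg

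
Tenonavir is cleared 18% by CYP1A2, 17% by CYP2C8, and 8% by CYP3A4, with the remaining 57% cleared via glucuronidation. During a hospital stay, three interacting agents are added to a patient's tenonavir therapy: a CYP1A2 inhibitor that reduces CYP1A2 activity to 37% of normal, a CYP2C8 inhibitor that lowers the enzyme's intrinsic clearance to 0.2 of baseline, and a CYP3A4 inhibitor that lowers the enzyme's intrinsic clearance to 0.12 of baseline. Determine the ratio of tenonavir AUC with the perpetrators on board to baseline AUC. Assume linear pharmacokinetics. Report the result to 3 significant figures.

The CYP1A2 pathway (18% of clearance) falls to 0.37× activity: 0.18 × 0.37 = 0.0666.
The CYP2C8 pathway (17% of clearance) falls to 0.2× activity: 0.17 × 0.2 = 0.034.
The CYP3A4 pathway (8% of clearance) is reduced to 0.12× activity: 0.08 × 0.12 = 0.0096.
Non-CYP routes (57%) are unchanged.
CL_new/CL_old = 0.0666 + 0.034 + 0.0096 + 0.57 = 0.6802.
Net AUC ratio = 1 / 0.6802 = 1.47.

1.47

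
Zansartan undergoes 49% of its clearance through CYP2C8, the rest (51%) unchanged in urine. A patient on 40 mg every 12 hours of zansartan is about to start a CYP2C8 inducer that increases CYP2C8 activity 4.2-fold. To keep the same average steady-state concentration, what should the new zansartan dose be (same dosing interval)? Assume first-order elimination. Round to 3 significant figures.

CYP2C8: 0.49 × 4.2 = 2.058
Other: 0.51 (unchanged)
New clearance relative to baseline: 2.058 + 0.51 = 2.568.
Css,avg = (dose rate)/CL, so holding Css fixed requires dose ∝ CL: 40 × 2.568 = 103 mg.

103 mg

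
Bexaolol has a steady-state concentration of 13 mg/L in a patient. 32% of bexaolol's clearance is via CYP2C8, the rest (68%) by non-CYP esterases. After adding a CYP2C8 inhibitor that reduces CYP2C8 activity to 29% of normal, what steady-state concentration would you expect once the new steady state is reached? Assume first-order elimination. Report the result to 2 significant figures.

17 mg/L

The CYP2C8 pathway (32% of clearance) falls to 0.29× activity: 0.32 × 0.29 = 0.0928.
Non-CYP routes (68%) are unchanged.
Relative clearance = 0.0928 + 0.68 = 0.7728.
With dosing unchanged, steady-state concentration scales as 1/CL: 13 / 0.7728 = 17 mg/L.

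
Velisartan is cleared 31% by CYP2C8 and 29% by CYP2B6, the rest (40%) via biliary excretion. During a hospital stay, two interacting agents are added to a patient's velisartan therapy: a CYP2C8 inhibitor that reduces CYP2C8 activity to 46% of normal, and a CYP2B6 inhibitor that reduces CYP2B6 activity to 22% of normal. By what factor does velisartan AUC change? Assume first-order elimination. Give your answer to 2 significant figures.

The CYP2C8 pathway (31% of clearance) falls to 0.46× activity: 0.31 × 0.46 = 0.1426.
The CYP2B6 pathway (29% of clearance) drops to 0.22× activity: 0.29 × 0.22 = 0.0638.
The remaining 40% of clearance is unaffected.
CL_new/CL_old = 0.1426 + 0.0638 + 0.4 = 0.6064.
Net AUC ratio = 1 / 0.6064 = 1.6.

1.6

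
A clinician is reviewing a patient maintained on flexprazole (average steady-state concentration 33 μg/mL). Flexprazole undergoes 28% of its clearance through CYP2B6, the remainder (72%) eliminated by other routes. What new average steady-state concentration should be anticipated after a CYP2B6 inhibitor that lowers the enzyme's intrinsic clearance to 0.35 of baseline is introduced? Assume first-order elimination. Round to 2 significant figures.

The CYP2B6 pathway (28% of clearance) drops to 0.35× activity: 0.28 × 0.35 = 0.098.
Non-CYP routes (72%) are unchanged.
Relative clearance = 0.098 + 0.72 = 0.818.
New average steady-state concentration = baseline ÷ relative clearance = 33 / 0.818 = 40 μg/mL.

40 μg/mL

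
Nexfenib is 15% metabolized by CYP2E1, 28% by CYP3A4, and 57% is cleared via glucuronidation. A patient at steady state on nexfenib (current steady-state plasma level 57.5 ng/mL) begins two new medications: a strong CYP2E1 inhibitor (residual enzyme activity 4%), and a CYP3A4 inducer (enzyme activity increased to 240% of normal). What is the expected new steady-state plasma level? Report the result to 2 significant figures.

46 ng/mL

The CYP2E1 pathway (15% of clearance) is reduced to 0.04× activity: 0.15 × 0.04 = 0.006.
The CYP3A4 pathway (28% of clearance) increases to 2.4× activity: 0.28 × 2.4 = 0.672.
Non-CYP routes (57%) are unchanged.
New clearance relative to baseline: 0.006 + 0.672 + 0.57 = 1.248.
Steady-state plasma level ∝ 1/CL: new value = 57.5 / 1.248 = 46 ng/mL.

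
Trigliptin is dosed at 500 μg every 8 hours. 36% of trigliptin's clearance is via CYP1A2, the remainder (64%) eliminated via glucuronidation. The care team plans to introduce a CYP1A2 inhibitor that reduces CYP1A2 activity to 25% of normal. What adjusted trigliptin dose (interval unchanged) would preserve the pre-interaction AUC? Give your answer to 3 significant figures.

CYP1A2: 0.36 × 0.25 = 0.09
Other: 0.64 (unchanged)
New clearance relative to baseline: 0.09 + 0.64 = 0.73.
Exposure is unchanged when dose changes in proportion to clearance. New dose = 500 μg × 0.73 = 365 μg.

365 μg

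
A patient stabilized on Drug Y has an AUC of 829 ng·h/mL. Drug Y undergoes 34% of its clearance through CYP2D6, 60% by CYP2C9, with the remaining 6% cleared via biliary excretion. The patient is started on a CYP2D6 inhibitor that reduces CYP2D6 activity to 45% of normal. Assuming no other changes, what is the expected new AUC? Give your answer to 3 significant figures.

CYP2D6: 0.34 × 0.45 = 0.153
CYP2C9: 0.6 (unchanged)
Other: 0.06 (unchanged)
CL_new/CL_old = 0.153 + 0.6 + 0.06 = 0.813.
New AUC = baseline ÷ relative clearance = 829 / 0.813 = 1.02 × 10³ ng·h/mL.

1.02 × 10³ ng·h/mL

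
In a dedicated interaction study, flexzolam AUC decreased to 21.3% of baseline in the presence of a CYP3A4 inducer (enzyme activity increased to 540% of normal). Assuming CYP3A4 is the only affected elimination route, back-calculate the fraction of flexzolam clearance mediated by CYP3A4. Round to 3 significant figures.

0.840

Let fm be the CYP3A4 fraction. New clearance relative to baseline = fm × 5.4 + (1 − fm).
AUC ratio = 1 / (new CL fraction), so new CL fraction = 1 / 0.213 = 4.695.
fm × 5.4 + 1 − fm = 4.695  ⇒  fm × (5.4 − 1) = 3.695  ⇒  fm = 0.840.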